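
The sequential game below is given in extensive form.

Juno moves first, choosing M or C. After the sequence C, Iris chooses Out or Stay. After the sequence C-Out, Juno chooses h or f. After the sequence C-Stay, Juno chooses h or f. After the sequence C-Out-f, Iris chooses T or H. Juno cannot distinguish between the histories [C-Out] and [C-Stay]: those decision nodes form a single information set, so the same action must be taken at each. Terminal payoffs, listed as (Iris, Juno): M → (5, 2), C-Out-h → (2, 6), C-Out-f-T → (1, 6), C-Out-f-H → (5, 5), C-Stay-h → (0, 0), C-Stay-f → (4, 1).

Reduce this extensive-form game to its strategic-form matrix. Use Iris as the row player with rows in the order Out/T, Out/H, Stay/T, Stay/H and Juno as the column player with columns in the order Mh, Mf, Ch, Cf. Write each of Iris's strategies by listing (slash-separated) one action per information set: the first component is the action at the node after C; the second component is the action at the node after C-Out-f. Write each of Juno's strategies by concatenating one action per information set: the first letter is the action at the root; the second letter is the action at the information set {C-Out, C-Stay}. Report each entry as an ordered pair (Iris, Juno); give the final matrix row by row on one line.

             Mh       Mf       Ch       Cf
 Out/T    (5,2)    (5,2)    (2,6)    (1,6)
 Out/H    (5,2)    (5,2)    (2,6)    (5,5)
Stay/T    (5,2)    (5,2)    (0,0)    (4,1)
Stay/H    (5,2)    (5,2)    (0,0)    (4,1)

Out/T: (5,2) (5,2) (2,6) (1,6) | Out/H: (5,2) (5,2) (2,6) (5,5) | Stay/T: (5,2) (5,2) (0,0) (4,1) | Stay/H: (5,2) (5,2) (0,0) (4,1)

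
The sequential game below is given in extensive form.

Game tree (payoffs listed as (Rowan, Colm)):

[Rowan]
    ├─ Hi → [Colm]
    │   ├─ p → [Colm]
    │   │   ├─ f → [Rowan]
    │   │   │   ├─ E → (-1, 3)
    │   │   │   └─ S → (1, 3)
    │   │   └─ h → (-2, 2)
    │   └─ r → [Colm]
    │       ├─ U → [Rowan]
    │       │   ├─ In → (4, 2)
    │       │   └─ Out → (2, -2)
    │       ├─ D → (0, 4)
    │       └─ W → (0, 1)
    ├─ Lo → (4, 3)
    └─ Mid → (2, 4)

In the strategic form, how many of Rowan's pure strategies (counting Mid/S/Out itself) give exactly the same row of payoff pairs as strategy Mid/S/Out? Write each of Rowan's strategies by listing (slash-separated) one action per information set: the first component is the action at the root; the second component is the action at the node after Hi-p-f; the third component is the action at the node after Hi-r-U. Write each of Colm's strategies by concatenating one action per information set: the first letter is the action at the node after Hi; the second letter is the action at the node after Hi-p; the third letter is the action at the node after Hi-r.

Row for Mid/S/Out (columns pfU, pfD, pfW, phU, phD, phW, rfU, rfD, rfW, rhU, rhD, rhW): (2,4) (2,4) (2,4) (2,4) (2,4) (2,4) (2,4) (2,4) (2,4) (2,4) (2,4) (2,4).
Under Mid/S/Out, Rowan's choice at the node after Hi-p-f and at the node after Hi-r-U can never be reached regardless of what Colm does, so varying those choices leaves every outcome unchanged.
Holding the reachable choices fixed and varying the unreachable ones freely already gives 2 × 2 = 4 equivalent strategies.
No other strategy reproduces this row, so those 4 are the full class: Mid/E/In, Mid/E/Out, Mid/S/In, Mid/S/Out.

4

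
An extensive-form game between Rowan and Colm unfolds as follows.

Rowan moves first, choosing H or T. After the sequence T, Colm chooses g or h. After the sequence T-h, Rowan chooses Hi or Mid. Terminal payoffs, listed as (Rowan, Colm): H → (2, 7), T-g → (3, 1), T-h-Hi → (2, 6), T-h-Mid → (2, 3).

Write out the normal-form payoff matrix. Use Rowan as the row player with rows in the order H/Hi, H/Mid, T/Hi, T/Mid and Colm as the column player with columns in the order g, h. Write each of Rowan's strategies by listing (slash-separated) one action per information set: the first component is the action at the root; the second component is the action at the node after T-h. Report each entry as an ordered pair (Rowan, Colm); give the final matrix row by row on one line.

             g        h
 H/Hi    (2,7)    (2,7)
H/Mid    (2,7)    (2,7)
 T/Hi    (3,1)    (2,6)
T/Mid    (3,1)    (2,3)

H/Hi: (2,7) (2,7) | H/Mid: (2,7) (2,7) | T/Hi: (3,1) (2,6) | T/Mid: (3,1) (2,3)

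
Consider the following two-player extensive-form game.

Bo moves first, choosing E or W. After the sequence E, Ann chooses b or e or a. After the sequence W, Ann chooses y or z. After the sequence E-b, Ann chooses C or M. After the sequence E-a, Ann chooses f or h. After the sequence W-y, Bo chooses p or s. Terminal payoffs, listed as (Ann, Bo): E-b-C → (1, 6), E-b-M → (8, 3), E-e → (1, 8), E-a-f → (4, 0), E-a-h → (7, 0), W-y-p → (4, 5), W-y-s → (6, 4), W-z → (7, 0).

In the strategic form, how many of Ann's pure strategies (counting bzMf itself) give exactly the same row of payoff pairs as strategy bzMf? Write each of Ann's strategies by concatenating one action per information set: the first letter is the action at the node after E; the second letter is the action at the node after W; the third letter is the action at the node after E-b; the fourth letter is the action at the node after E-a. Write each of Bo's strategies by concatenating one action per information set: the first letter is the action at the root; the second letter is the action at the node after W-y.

2

Row for bzMf (columns Ep, Es, Wp, Ws): (8,3) (8,3) (7,0) (7,0).
Under bzMf, Ann's choice at the node after E-a can never be reached regardless of what Bo does, so varying those choices leaves every outcome unchanged.
Holding the reachable choices fixed and varying the unreachable one freely already gives 2 equivalent strategies.
No other strategy reproduces this row, so those 2 are the full class: bzMf, bzMh.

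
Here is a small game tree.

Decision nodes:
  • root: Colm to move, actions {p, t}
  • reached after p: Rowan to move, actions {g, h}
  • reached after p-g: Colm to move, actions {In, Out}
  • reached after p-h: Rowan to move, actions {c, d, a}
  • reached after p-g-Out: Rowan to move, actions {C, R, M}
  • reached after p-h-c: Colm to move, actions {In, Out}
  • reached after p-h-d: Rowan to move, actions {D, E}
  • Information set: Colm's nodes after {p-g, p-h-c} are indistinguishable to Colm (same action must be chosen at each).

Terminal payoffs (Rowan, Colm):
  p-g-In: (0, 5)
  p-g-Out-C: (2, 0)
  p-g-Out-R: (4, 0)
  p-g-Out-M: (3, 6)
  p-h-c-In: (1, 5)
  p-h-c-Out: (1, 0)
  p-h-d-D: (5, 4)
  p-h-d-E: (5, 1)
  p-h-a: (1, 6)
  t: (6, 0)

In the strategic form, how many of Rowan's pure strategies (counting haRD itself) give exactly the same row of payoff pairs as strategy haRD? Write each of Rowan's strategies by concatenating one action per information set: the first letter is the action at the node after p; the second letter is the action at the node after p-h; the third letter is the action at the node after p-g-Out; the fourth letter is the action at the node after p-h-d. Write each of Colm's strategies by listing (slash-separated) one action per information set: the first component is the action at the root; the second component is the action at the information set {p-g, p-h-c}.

Row for haRD (columns p/In, p/Out, t/In, t/Out): (1,6) (1,6) (6,0) (6,0).
Under haRD, Rowan's choice at the node after p-g-Out and at the node after p-h-d can never be reached regardless of what Colm does, so varying those choices leaves every outcome unchanged.
Holding the reachable choices fixed and varying the unreachable ones freely already gives 3 × 2 = 6 equivalent strategies.
No other strategy reproduces this row, so those 6 are the full class: haCD, haCE, haRD, haRE, haMD, haME.

6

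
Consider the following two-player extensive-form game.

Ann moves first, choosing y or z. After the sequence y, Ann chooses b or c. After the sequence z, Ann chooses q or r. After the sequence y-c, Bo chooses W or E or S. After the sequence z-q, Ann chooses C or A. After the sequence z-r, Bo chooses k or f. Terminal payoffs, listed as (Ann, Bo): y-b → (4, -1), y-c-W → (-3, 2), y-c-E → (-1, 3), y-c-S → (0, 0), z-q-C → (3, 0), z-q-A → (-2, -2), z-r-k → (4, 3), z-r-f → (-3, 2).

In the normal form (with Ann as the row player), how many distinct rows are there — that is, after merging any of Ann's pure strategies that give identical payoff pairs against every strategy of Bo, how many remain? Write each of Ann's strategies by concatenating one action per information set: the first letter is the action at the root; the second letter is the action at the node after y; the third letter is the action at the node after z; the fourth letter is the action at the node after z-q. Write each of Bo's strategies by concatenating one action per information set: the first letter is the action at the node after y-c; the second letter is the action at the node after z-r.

5

Ann has 16 pure strategies: ybqC, ybqA, ybrC, ybrA, ycqC, ycqA, ycrC, ycrA, zbqC, zbqA, zbrC, zbrA, zcqC, zcqA, zcrC, zcrA. Columns: Wk, Wf, Ek, Ef, Sk, Sf.
{ybqC, ybqA, ybrC, ybrA} → row (4,-1) (4,-1) (4,-1) (4,-1) (4,-1) (4,-1)
{ycqC, ycqA, ycrC, ycrA} → row (-3,2) (-3,2) (-1,3) (-1,3) (0,0) (0,0)
{zbqC, zcqC} → row (3,0) (3,0) (3,0) (3,0) (3,0) (3,0)
{zbqA, zcqA} → row (-2,-2) (-2,-2) (-2,-2) (-2,-2) (-2,-2) (-2,-2)
{zbrC, zbrA, zcrC, zcrA} → row (4,3) (-3,2) (4,3) (-3,2) (4,3) (-3,2)
That's 5 distinct rows out of 16 strategies.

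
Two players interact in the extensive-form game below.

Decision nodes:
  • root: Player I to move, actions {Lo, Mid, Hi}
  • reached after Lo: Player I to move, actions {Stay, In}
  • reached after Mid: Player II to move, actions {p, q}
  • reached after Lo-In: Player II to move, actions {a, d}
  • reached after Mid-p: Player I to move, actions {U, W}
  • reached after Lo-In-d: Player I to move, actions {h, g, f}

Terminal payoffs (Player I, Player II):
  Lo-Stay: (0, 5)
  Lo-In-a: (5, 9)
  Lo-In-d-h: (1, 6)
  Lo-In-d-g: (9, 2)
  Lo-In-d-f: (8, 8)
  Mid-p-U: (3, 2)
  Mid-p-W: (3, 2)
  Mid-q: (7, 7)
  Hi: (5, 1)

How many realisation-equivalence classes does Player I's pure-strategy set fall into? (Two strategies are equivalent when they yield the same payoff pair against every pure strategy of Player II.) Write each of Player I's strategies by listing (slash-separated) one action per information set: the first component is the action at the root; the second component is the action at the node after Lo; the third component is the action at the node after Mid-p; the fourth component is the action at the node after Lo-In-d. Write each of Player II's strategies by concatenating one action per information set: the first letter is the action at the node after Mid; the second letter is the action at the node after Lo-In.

Player I has 36 pure strategies: Lo/Stay/U/h, Lo/Stay/U/g, Lo/Stay/U/f, Lo/Stay/W/h, Lo/Stay/W/g, Lo/Stay/W/f, Lo/In/U/h, Lo/In/U/g, Lo/In/U/f, Lo/In/W/h, Lo/In/W/g, Lo/In/W/f, Mid/Stay/U/h, Mid/Stay/U/g, Mid/Stay/U/f, Mid/Stay/W/h, Mid/Stay/W/g, Mid/Stay/W/f, Mid/In/U/h, Mid/In/U/g, Mid/In/U/f, Mid/In/W/h, Mid/In/W/g, Mid/In/W/f, Hi/Stay/U/h, Hi/Stay/U/g, Hi/Stay/U/f, Hi/Stay/W/h, Hi/Stay/W/g, Hi/Stay/W/f, Hi/In/U/h, Hi/In/U/g, Hi/In/U/f, Hi/In/W/h, Hi/In/W/g, Hi/In/W/f. Columns: pa, pd, qa, qd.
{Lo/Stay/U/h, Lo/Stay/U/g, Lo/Stay/U/f, Lo/Stay/W/h, Lo/Stay/W/g, Lo/Stay/W/f} → row (0,5) (0,5) (0,5) (0,5)
{Lo/In/U/h, Lo/In/W/h} → row (5,9) (1,6) (5,9) (1,6)
{Lo/In/U/g, Lo/In/W/g} → row (5,9) (9,2) (5,9) (9,2)
{Lo/In/U/f, Lo/In/W/f} → row (5,9) (8,8) (5,9) (8,8)
{Mid/Stay/U/h, Mid/Stay/U/g, Mid/Stay/U/f, Mid/Stay/W/h, Mid/Stay/W/g, Mid/Stay/W/f, Mid/In/U/h, Mid/In/U/g, Mid/In/U/f, Mid/In/W/h, Mid/In/W/g, Mid/In/W/f} → row (3,2) (3,2) (7,7) (7,7)
{Hi/Stay/U/h, Hi/Stay/U/g, Hi/Stay/U/f, Hi/Stay/W/h, Hi/Stay/W/g, Hi/Stay/W/f, Hi/In/U/h, Hi/In/U/g, Hi/In/U/f, Hi/In/W/h, Hi/In/W/g, Hi/In/W/f} → row (5,1) (5,1) (5,1) (5,1)
That's 6 distinct rows out of 36 strategies.

6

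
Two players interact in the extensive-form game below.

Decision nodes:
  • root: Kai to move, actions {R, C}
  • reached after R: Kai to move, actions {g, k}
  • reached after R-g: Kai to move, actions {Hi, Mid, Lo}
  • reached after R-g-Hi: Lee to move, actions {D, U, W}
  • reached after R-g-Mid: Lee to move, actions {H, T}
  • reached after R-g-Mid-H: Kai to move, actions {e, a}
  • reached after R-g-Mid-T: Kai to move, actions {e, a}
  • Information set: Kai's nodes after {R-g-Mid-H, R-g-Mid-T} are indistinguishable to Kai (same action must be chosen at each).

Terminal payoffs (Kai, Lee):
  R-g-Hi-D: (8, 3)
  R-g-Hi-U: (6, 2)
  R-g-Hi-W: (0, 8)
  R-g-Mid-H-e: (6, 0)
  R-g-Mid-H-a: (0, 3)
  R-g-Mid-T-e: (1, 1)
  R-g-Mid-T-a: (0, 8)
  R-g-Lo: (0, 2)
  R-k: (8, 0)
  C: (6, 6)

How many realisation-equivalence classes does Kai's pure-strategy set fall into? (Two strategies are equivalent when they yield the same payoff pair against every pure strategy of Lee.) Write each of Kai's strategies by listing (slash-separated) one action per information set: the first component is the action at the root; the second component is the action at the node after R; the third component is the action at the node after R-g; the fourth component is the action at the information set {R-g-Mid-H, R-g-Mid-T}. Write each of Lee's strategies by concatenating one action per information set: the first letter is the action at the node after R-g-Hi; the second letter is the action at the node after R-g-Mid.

Kai has 24 pure strategies: R/g/Hi/e, R/g/Hi/a, R/g/Mid/e, R/g/Mid/a, R/g/Lo/e, R/g/Lo/a, R/k/Hi/e, R/k/Hi/a, R/k/Mid/e, R/k/Mid/a, R/k/Lo/e, R/k/Lo/a, C/g/Hi/e, C/g/Hi/a, C/g/Mid/e, C/g/Mid/a, C/g/Lo/e, C/g/Lo/a, C/k/Hi/e, C/k/Hi/a, C/k/Mid/e, C/k/Mid/a, C/k/Lo/e, C/k/Lo/a. Columns: DH, DT, UH, UT, WH, WT.
{R/g/Hi/e, R/g/Hi/a} → row (8,3) (8,3) (6,2) (6,2) (0,8) (0,8)
{R/g/Mid/e} → row (6,0) (1,1) (6,0) (1,1) (6,0) (1,1)
{R/g/Mid/a} → row (0,3) (0,8) (0,3) (0,8) (0,3) (0,8)
{R/g/Lo/e, R/g/Lo/a} → row (0,2) (0,2) (0,2) (0,2) (0,2) (0,2)
{R/k/Hi/e, R/k/Hi/a, R/k/Mid/e, R/k/Mid/a, R/k/Lo/e, R/k/Lo/a} → row (8,0) (8,0) (8,0) (8,0) (8,0) (8,0)
{C/g/Hi/e, C/g/Hi/a, C/g/Mid/e, C/g/Mid/a, C/g/Lo/e, C/g/Lo/a, C/k/Hi/e, C/k/Hi/a, C/k/Mid/e, C/k/Mid/a, C/k/Lo/e, C/k/Lo/a} → row (6,6) (6,6) (6,6) (6,6) (6,6) (6,6)
That's 6 distinct rows out of 24 strategies.

6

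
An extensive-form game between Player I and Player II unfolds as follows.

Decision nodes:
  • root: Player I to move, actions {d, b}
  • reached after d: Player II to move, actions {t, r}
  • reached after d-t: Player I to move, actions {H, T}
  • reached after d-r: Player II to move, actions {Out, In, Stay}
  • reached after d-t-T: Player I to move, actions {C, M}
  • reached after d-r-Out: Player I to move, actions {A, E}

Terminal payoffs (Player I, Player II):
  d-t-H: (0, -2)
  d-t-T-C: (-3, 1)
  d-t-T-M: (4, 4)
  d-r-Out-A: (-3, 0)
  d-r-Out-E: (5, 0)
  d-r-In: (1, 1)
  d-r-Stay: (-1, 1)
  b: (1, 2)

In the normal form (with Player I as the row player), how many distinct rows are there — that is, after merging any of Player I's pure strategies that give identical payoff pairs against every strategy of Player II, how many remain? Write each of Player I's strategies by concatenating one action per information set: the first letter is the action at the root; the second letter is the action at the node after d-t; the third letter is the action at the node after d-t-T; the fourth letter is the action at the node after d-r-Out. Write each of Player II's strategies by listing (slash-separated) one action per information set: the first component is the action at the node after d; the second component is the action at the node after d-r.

Player I has 16 pure strategies: dHCA, dHCE, dHMA, dHME, dTCA, dTCE, dTMA, dTME, bHCA, bHCE, bHMA, bHME, bTCA, bTCE, bTMA, bTME. Columns: t/Out, t/In, t/Stay, r/Out, r/In, r/Stay.
{dHCA, dHMA} → row (0,-2) (0,-2) (0,-2) (-3,0) (1,1) (-1,1)
{dHCE, dHME} → row (0,-2) (0,-2) (0,-2) (5,0) (1,1) (-1,1)
{dTCA} → row (-3,1) (-3,1) (-3,1) (-3,0) (1,1) (-1,1)
{dTCE} → row (-3,1) (-3,1) (-3,1) (5,0) (1,1) (-1,1)
{dTMA} → row (4,4) (4,4) (4,4) (-3,0) (1,1) (-1,1)
{dTME} → row (4,4) (4,4) (4,4) (5,0) (1,1) (-1,1)
{bHCA, bHCE, bHMA, bHME, bTCA, bTCE, bTMA, bTME} → row (1,2) (1,2) (1,2) (1,2) (1,2) (1,2)
That's 7 distinct rows out of 16 strategies.

7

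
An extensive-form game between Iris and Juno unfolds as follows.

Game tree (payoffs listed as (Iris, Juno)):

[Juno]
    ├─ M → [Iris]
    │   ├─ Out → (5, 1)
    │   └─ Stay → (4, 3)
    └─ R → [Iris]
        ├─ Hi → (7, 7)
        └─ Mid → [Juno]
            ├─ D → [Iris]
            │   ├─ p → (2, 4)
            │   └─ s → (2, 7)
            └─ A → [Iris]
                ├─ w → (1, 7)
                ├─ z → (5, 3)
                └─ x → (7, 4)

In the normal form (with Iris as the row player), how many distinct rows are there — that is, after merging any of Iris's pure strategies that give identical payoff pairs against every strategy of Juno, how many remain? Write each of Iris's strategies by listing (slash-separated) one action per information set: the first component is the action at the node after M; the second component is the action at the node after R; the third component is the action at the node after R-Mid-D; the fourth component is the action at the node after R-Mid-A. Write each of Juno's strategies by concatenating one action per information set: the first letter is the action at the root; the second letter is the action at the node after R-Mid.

14

Iris has 24 pure strategies: Out/Hi/p/w, Out/Hi/p/z, Out/Hi/p/x, Out/Hi/s/w, Out/Hi/s/z, Out/Hi/s/x, Out/Mid/p/w, Out/Mid/p/z, Out/Mid/p/x, Out/Mid/s/w, Out/Mid/s/z, Out/Mid/s/x, Stay/Hi/p/w, Stay/Hi/p/z, Stay/Hi/p/x, Stay/Hi/s/w, Stay/Hi/s/z, Stay/Hi/s/x, Stay/Mid/p/w, Stay/Mid/p/z, Stay/Mid/p/x, Stay/Mid/s/w, Stay/Mid/s/z, Stay/Mid/s/x. Columns: MD, MA, RD, RA.
{Out/Hi/p/w, Out/Hi/p/z, Out/Hi/p/x, Out/Hi/s/w, Out/Hi/s/z, Out/Hi/s/x} → row (5,1) (5,1) (7,7) (7,7)
{Out/Mid/p/w} → row (5,1) (5,1) (2,4) (1,7)
{Out/Mid/p/z} → row (5,1) (5,1) (2,4) (5,3)
{Out/Mid/p/x} → row (5,1) (5,1) (2,4) (7,4)
{Out/Mid/s/w} → row (5,1) (5,1) (2,7) (1,7)
{Out/Mid/s/z} → row (5,1) (5,1) (2,7) (5,3)
{Out/Mid/s/x} → row (5,1) (5,1) (2,7) (7,4)
{Stay/Hi/p/w, Stay/Hi/p/z, Stay/Hi/p/x, Stay/Hi/s/w, Stay/Hi/s/z, Stay/Hi/s/x} → row (4,3) (4,3) (7,7) (7,7)
{Stay/Mid/p/w} → row (4,3) (4,3) (2,4) (1,7)
{Stay/Mid/p/z} → row (4,3) (4,3) (2,4) (5,3)
{Stay/Mid/p/x} → row (4,3) (4,3) (2,4) (7,4)
{Stay/Mid/s/w} → row (4,3) (4,3) (2,7) (1,7)
{Stay/Mid/s/z} → row (4,3) (4,3) (2,7) (5,3)
{Stay/Mid/s/x} → row (4,3) (4,3) (2,7) (7,4)
That's 14 distinct rows out of 24 strategies.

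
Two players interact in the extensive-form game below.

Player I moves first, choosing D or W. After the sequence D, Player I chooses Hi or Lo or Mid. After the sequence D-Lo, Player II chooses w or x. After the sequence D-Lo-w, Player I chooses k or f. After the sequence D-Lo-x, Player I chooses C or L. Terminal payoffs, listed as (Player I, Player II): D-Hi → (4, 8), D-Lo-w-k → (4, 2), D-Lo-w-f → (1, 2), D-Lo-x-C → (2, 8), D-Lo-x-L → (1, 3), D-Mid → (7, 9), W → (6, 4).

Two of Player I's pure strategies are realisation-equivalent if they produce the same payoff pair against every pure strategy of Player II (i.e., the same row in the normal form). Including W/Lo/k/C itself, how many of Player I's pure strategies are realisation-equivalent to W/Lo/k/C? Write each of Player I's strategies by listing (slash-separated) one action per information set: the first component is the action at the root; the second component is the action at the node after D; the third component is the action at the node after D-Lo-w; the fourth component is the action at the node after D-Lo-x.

Row for W/Lo/k/C (columns w, x): (6,4) (6,4).
Under W/Lo/k/C, Player I's choice at the node after D and at the node after D-Lo-w and at the node after D-Lo-x can never be reached regardless of what Player II does, so varying those choices leaves every outcome unchanged.
Holding the reachable choices fixed and varying the unreachable ones freely already gives 3 × 2 × 2 = 12 equivalent strategies.
No other strategy reproduces this row, so those 12 are the full class: W/Hi/k/C, W/Hi/k/L, W/Hi/f/C, W/Hi/f/L, W/Lo/k/C, W/Lo/k/L, W/Lo/f/C, W/Lo/f/L, W/Mid/k/C, W/Mid/k/L, W/Mid/f/C, W/Mid/f/L.

12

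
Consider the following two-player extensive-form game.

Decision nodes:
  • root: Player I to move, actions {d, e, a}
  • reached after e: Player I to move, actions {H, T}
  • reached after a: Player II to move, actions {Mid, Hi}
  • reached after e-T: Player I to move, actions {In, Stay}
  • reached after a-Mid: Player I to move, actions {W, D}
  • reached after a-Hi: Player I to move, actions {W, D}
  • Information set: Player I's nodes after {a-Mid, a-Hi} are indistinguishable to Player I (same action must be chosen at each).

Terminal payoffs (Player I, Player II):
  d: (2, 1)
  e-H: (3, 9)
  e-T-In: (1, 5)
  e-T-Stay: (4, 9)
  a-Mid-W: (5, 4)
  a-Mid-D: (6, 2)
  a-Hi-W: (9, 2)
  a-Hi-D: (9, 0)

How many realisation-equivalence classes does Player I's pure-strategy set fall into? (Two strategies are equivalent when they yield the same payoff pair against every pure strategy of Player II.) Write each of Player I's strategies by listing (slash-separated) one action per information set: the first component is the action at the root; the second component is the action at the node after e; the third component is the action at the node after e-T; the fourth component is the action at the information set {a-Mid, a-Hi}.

Player I has 24 pure strategies: d/H/In/W, d/H/In/D, d/H/Stay/W, d/H/Stay/D, d/T/In/W, d/T/In/D, d/T/Stay/W, d/T/Stay/D, e/H/In/W, e/H/In/D, e/H/Stay/W, e/H/Stay/D, e/T/In/W, e/T/In/D, e/T/Stay/W, e/T/Stay/D, a/H/In/W, a/H/In/D, a/H/Stay/W, a/H/Stay/D, a/T/In/W, a/T/In/D, a/T/Stay/W, a/T/Stay/D. Columns: Mid, Hi.
{d/H/In/W, d/H/In/D, d/H/Stay/W, d/H/Stay/D, d/T/In/W, d/T/In/D, d/T/Stay/W, d/T/Stay/D} → row (2,1) (2,1)
{e/H/In/W, e/H/In/D, e/H/Stay/W, e/H/Stay/D} → row (3,9) (3,9)
{e/T/In/W, e/T/In/D} → row (1,5) (1,5)
{e/T/Stay/W, e/T/Stay/D} → row (4,9) (4,9)
{a/H/In/W, a/H/Stay/W, a/T/In/W, a/T/Stay/W} → row (5,4) (9,2)
{a/H/In/D, a/H/Stay/D, a/T/In/D, a/T/Stay/D} → row (6,2) (9,0)
That's 6 distinct rows out of 24 strategies.

6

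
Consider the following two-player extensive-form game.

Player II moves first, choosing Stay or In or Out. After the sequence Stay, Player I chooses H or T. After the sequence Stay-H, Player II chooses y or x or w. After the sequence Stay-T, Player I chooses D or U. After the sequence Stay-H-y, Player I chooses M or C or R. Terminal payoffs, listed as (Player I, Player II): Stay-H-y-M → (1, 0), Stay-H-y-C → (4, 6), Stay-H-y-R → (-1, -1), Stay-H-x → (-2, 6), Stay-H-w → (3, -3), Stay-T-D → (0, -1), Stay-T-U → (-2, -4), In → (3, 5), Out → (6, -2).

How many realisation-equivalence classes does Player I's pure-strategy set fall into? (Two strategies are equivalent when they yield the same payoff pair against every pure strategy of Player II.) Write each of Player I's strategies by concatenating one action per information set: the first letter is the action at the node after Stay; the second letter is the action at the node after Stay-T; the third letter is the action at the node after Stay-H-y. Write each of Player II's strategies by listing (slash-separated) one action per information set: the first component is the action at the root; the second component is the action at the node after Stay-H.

Player I has 12 pure strategies: HDM, HDC, HDR, HUM, HUC, HUR, TDM, TDC, TDR, TUM, TUC, TUR. Columns: Stay/y, Stay/x, Stay/w, In/y, In/x, In/w, Out/y, Out/x, Out/w.
{HDM, HUM} → row (1,0) (-2,6) (3,-3) (3,5) (3,5) (3,5) (6,-2) (6,-2) (6,-2)
{HDC, HUC} → row (4,6) (-2,6) (3,-3) (3,5) (3,5) (3,5) (6,-2) (6,-2) (6,-2)
{HDR, HUR} → row (-1,-1) (-2,6) (3,-3) (3,5) (3,5) (3,5) (6,-2) (6,-2) (6,-2)
{TDM, TDC, TDR} → row (0,-1) (0,-1) (0,-1) (3,5) (3,5) (3,5) (6,-2) (6,-2) (6,-2)
{TUM, TUC, TUR} → row (-2,-4) (-2,-4) (-2,-4) (3,5) (3,5) (3,5) (6,-2) (6,-2) (6,-2)
That's 5 distinct rows out of 12 strategies.

5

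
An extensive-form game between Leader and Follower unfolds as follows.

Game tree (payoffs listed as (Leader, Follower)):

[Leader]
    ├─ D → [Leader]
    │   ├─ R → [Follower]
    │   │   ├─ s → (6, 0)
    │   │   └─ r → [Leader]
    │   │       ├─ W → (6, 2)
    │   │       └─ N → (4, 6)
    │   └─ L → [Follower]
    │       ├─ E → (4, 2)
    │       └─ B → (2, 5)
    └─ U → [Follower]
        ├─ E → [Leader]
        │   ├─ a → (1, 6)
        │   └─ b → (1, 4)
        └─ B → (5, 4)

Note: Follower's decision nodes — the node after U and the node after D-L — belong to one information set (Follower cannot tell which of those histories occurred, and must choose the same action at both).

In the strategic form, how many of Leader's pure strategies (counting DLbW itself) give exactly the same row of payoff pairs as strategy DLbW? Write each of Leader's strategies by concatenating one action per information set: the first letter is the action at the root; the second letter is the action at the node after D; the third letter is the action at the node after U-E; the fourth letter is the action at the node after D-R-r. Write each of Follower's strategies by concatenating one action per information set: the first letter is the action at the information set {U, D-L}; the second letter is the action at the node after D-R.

4

Row for DLbW (columns Es, Er, Bs, Br): (4,2) (4,2) (2,5) (2,5).
Under DLbW, Leader's choice at the node after U-E and at the node after D-R-r can never be reached regardless of what Follower does, so varying those choices leaves every outcome unchanged.
Holding the reachable choices fixed and varying the unreachable ones freely already gives 2 × 2 = 4 equivalent strategies.
No other strategy reproduces this row, so those 4 are the full class: DLaW, DLaN, DLbW, DLbN.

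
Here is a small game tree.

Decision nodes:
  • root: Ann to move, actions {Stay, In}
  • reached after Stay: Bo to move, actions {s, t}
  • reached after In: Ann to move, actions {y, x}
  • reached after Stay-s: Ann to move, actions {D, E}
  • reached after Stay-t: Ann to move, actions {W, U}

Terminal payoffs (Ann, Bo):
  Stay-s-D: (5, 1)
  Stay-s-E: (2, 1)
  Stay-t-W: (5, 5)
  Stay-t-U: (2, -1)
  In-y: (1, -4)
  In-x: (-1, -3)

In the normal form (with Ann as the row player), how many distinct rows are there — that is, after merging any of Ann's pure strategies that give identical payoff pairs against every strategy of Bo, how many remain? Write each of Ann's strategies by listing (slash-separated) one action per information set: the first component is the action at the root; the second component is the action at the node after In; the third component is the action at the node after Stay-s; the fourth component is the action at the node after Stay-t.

6

Ann has 16 pure strategies: Stay/y/D/W, Stay/y/D/U, Stay/y/E/W, Stay/y/E/U, Stay/x/D/W, Stay/x/D/U, Stay/x/E/W, Stay/x/E/U, In/y/D/W, In/y/D/U, In/y/E/W, In/y/E/U, In/x/D/W, In/x/D/U, In/x/E/W, In/x/E/U. Columns: s, t.
{Stay/y/D/W, Stay/x/D/W} → row (5,1) (5,5)
{Stay/y/D/U, Stay/x/D/U} → row (5,1) (2,-1)
{Stay/y/E/W, Stay/x/E/W} → row (2,1) (5,5)
{Stay/y/E/U, Stay/x/E/U} → row (2,1) (2,-1)
{In/y/D/W, In/y/D/U, In/y/E/W, In/y/E/U} → row (1,-4) (1,-4)
{In/x/D/W, In/x/D/U, In/x/E/W, In/x/E/U} → row (-1,-3) (-1,-3)
That's 6 distinct rows out of 16 strategies.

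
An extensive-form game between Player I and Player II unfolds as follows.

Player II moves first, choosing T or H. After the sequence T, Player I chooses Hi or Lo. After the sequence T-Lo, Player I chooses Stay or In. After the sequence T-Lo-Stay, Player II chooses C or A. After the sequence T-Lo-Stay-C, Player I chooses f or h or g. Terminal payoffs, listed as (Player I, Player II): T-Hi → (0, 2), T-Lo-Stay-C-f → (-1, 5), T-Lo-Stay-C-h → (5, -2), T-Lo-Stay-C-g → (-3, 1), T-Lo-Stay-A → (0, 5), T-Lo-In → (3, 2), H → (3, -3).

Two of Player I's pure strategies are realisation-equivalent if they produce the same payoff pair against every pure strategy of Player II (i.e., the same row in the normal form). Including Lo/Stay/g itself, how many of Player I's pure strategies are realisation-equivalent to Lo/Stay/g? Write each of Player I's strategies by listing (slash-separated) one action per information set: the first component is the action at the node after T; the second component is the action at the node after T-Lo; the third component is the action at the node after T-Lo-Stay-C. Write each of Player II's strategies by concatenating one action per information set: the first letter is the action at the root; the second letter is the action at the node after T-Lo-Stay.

1

Row for Lo/Stay/g (columns TC, TA, HC, HA): (-3,1) (0,5) (3,-3) (3,-3).
Every one of Player I's information sets is on the play path for some reply by Player II when Player I follows Lo/Stay/g.
Changing the action at any of them therefore changes at least one column, so only Lo/Stay/g itself gives this row.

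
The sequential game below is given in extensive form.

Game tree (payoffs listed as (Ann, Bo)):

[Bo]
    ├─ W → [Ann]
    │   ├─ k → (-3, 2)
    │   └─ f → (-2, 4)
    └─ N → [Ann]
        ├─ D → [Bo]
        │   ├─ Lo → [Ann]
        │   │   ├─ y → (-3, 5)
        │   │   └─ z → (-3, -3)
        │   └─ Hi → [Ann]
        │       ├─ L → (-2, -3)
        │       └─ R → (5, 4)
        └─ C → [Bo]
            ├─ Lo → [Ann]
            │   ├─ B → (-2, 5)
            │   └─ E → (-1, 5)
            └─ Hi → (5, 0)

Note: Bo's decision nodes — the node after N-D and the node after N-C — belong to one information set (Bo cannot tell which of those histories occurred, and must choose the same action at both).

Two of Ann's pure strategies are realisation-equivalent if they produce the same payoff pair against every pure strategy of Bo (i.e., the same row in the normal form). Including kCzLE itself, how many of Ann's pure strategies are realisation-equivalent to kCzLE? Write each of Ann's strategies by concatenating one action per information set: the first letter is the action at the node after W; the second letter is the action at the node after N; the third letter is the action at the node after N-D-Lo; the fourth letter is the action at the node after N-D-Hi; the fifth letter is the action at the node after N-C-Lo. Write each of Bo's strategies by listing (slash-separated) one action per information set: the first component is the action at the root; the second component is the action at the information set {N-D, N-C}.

4

Row for kCzLE (columns W/Lo, W/Hi, N/Lo, N/Hi): (-3,2) (-3,2) (-1,5) (5,0).
Under kCzLE, Ann's choice at the node after N-D-Lo and at the node after N-D-Hi can never be reached regardless of what Bo does, so varying those choices leaves every outcome unchanged.
Holding the reachable choices fixed and varying the unreachable ones freely already gives 2 × 2 = 4 equivalent strategies.
No other strategy reproduces this row, so those 4 are the full class: kCyLE, kCyRE, kCzLE, kCzRE.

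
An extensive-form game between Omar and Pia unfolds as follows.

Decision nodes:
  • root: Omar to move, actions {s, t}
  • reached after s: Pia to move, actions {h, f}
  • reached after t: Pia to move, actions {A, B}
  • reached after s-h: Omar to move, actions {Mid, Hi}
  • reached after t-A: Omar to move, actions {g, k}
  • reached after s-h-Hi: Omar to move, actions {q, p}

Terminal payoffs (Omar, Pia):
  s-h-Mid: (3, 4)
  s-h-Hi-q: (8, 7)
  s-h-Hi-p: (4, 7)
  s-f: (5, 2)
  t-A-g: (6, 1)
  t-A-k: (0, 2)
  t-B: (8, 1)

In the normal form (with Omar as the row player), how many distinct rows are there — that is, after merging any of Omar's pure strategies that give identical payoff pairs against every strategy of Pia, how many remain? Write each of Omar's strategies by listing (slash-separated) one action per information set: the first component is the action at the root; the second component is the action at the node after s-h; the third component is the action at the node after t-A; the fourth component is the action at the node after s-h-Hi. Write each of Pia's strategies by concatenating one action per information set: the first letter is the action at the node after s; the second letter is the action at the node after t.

Omar has 16 pure strategies: s/Mid/g/q, s/Mid/g/p, s/Mid/k/q, s/Mid/k/p, s/Hi/g/q, s/Hi/g/p, s/Hi/k/q, s/Hi/k/p, t/Mid/g/q, t/Mid/g/p, t/Mid/k/q, t/Mid/k/p, t/Hi/g/q, t/Hi/g/p, t/Hi/k/q, t/Hi/k/p. Columns: hA, hB, fA, fB.
{s/Mid/g/q, s/Mid/g/p, s/Mid/k/q, s/Mid/k/p} → row (3,4) (3,4) (5,2) (5,2)
{s/Hi/g/q, s/Hi/k/q} → row (8,7) (8,7) (5,2) (5,2)
{s/Hi/g/p, s/Hi/k/p} → row (4,7) (4,7) (5,2) (5,2)
{t/Mid/g/q, t/Mid/g/p, t/Hi/g/q, t/Hi/g/p} → row (6,1) (8,1) (6,1) (8,1)
{t/Mid/k/q, t/Mid/k/p, t/Hi/k/q, t/Hi/k/p} → row (0,2) (8,1) (0,2) (8,1)
That's 5 distinct rows out of 16 strategies.

5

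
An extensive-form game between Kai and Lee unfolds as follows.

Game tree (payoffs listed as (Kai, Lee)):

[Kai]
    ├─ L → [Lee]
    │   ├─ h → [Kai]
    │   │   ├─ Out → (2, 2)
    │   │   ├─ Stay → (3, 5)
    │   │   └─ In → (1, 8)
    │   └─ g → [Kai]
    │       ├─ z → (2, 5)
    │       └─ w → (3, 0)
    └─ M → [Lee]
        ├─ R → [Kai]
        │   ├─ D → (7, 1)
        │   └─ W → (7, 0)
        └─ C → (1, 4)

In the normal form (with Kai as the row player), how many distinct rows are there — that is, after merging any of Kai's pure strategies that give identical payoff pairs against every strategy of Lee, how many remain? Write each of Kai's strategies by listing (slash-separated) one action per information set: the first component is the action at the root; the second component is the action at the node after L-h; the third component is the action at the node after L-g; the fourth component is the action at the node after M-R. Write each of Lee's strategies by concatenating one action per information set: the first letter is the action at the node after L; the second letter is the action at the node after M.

8

Kai has 24 pure strategies: L/Out/z/D, L/Out/z/W, L/Out/w/D, L/Out/w/W, L/Stay/z/D, L/Stay/z/W, L/Stay/w/D, L/Stay/w/W, L/In/z/D, L/In/z/W, L/In/w/D, L/In/w/W, M/Out/z/D, M/Out/z/W, M/Out/w/D, M/Out/w/W, M/Stay/z/D, M/Stay/z/W, M/Stay/w/D, M/Stay/w/W, M/In/z/D, M/In/z/W, M/In/w/D, M/In/w/W. Columns: hR, hC, gR, gC.
{L/Out/z/D, L/Out/z/W} → row (2,2) (2,2) (2,5) (2,5)
{L/Out/w/D, L/Out/w/W} → row (2,2) (2,2) (3,0) (3,0)
{L/Stay/z/D, L/Stay/z/W} → row (3,5) (3,5) (2,5) (2,5)
{L/Stay/w/D, L/Stay/w/W} → row (3,5) (3,5) (3,0) (3,0)
{L/In/z/D, L/In/z/W} → row (1,8) (1,8) (2,5) (2,5)
{L/In/w/D, L/In/w/W} → row (1,8) (1,8) (3,0) (3,0)
{M/Out/z/D, M/Out/w/D, M/Stay/z/D, M/Stay/w/D, M/In/z/D, M/In/w/D} → row (7,1) (1,4) (7,1) (1,4)
{M/Out/z/W, M/Out/w/W, M/Stay/z/W, M/Stay/w/W, M/In/z/W, M/In/w/W} → row (7,0) (1,4) (7,0) (1,4)
That's 8 distinct rows out of 24 strategies.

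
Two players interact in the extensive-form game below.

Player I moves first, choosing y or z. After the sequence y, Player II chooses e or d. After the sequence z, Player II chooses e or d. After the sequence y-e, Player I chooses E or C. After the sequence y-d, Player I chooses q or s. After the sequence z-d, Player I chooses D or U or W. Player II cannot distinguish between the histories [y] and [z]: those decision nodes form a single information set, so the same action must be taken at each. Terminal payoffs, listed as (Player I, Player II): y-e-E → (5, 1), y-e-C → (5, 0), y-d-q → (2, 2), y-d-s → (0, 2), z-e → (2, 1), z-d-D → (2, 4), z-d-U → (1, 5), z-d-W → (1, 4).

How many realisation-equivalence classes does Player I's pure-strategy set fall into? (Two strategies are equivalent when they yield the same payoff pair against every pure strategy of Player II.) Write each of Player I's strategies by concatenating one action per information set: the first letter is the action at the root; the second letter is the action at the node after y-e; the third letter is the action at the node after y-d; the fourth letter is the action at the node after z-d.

Player I has 24 pure strategies: yEqD, yEqU, yEqW, yEsD, yEsU, yEsW, yCqD, yCqU, yCqW, yCsD, yCsU, yCsW, zEqD, zEqU, zEqW, zEsD, zEsU, zEsW, zCqD, zCqU, zCqW, zCsD, zCsU, zCsW. Columns: e, d.
{yEqD, yEqU, yEqW} → row (5,1) (2,2)
{yEsD, yEsU, yEsW} → row (5,1) (0,2)
{yCqD, yCqU, yCqW} → row (5,0) (2,2)
{yCsD, yCsU, yCsW} → row (5,0) (0,2)
{zEqD, zEsD, zCqD, zCsD} → row (2,1) (2,4)
{zEqU, zEsU, zCqU, zCsU} → row (2,1) (1,5)
{zEqW, zEsW, zCqW, zCsW} → row (2,1) (1,4)
That's 7 distinct rows out of 24 strategies.

7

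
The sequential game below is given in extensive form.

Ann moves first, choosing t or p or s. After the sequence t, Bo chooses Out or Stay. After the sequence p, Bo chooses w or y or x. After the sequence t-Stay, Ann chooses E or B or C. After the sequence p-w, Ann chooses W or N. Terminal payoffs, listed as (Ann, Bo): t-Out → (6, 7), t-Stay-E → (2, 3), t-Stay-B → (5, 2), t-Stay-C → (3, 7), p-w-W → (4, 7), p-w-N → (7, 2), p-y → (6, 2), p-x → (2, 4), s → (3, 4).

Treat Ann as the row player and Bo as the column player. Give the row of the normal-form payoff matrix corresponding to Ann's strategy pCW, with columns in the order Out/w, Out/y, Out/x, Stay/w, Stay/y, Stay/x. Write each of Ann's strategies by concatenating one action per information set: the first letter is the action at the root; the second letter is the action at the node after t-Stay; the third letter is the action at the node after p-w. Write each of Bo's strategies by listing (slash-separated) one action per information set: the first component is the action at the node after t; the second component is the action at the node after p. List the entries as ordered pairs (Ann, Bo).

vs Out/w: Ann plays p → Bo plays w at [p] → Ann plays W at [p-w] → (4, 7)
vs Out/y: Ann plays p → Bo plays y at [p] → (6, 2)
vs Out/x: Ann plays p → Bo plays x at [p] → (2, 4)
vs Stay/w: Ann plays p → Bo plays w at [p] → Ann plays W at [p-w] → (4, 7)
vs Stay/y: Ann plays p → Bo plays y at [p] → (6, 2)
vs Stay/x: Ann plays p → Bo plays x at [p] → (2, 4)

(4,7) (6,2) (2,4) (4,7) (6,2) (2,4)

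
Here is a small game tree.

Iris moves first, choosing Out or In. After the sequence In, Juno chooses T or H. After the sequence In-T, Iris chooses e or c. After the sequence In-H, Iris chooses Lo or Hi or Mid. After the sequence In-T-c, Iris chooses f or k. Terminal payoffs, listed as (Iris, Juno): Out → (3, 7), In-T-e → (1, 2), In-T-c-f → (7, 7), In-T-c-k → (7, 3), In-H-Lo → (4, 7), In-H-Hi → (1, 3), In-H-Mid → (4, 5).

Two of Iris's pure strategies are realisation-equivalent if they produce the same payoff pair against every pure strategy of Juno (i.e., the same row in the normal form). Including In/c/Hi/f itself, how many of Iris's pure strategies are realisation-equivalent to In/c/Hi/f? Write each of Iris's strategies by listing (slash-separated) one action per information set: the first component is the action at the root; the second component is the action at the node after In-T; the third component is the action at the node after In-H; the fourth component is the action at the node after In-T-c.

Row for In/c/Hi/f (columns T, H): (7,7) (1,3).
Every one of Iris's information sets is on the play path for some reply by Juno when Iris follows In/c/Hi/f.
Changing the action at any of them therefore changes at least one column, so only In/c/Hi/f itself gives this row.

1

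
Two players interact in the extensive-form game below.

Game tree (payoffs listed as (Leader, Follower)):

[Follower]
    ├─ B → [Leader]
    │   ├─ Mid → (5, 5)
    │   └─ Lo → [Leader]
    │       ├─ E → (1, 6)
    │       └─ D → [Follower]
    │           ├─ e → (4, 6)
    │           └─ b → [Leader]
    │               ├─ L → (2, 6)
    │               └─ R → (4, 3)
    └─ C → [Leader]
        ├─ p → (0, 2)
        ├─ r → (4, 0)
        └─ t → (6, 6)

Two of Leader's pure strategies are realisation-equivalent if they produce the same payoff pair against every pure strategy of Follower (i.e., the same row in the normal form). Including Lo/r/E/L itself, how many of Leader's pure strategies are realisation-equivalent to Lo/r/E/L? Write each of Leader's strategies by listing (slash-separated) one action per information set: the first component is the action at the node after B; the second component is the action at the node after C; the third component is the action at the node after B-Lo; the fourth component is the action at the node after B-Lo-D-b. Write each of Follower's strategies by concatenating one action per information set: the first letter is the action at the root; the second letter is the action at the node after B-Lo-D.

2

Row for Lo/r/E/L (columns Be, Bb, Ce, Cb): (1,6) (1,6) (4,0) (4,0).
Under Lo/r/E/L, Leader's choice at the node after B-Lo-D-b can never be reached regardless of what Follower does, so varying those choices leaves every outcome unchanged.
Holding the reachable choices fixed and varying the unreachable one freely already gives 2 equivalent strategies.
No other strategy reproduces this row, so those 2 are the full class: Lo/r/E/L, Lo/r/E/R.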